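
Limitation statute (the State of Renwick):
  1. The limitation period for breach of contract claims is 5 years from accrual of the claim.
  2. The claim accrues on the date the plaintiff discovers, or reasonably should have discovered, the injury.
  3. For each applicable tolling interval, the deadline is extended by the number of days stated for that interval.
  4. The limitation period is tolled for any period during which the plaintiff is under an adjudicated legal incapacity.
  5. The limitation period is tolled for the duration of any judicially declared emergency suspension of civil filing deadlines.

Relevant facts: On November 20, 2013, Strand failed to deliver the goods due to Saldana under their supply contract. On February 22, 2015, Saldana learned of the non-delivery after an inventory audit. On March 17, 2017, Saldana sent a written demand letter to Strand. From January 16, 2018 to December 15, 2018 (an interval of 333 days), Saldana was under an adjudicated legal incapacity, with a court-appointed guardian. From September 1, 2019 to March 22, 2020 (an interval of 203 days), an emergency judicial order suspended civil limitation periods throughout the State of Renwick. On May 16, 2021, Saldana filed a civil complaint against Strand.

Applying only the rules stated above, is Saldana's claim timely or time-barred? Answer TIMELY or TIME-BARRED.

TIMELY

Accrual is tied to discovery, so the period began on February 22, 2015 rather than on November 20, 2013 when the act occurred.
The untolled deadline — 5 years after February 22, 2015 — is February 22, 2020.
The period was tolled for 333 days by the plaintiff's legal incapacity (January 16, 2018 to December 15, 2018), pushing the deadline to January 20, 2021.
The emergency suspension of filing deadlines from September 1, 2019 to March 22, 2020 tolled the period for 203 days, extending the deadline to August 11, 2021.
Nothing else in the chronology tolls or restarts the period.
The May 16, 2021 filing precedes the August 11, 2021 deadline; the claim is timely.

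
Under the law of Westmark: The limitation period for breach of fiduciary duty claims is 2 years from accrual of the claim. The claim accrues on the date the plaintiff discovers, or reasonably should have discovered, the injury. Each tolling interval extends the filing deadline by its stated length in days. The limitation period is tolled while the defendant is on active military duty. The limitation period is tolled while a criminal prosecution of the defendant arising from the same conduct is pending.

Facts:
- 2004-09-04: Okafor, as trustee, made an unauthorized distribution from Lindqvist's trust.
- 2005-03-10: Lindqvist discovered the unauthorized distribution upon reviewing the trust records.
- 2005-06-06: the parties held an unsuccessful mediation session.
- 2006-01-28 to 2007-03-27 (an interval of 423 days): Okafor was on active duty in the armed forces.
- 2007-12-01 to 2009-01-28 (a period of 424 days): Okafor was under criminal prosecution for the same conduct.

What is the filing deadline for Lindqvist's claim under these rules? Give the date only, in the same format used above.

2009-07-04

Accrual is tied to discovery, so the period began on 2005-03-10 rather than on 2004-09-04 when the act occurred.
The untolled deadline — 2 years after 2005-03-10 — is 2007-03-10.
The defendant's active military service from 2006-01-28 to 2007-03-27 tolled the period for 423 days, extending the deadline to 2008-05-06.
Because the pending criminal prosecution ran from 2007-12-01 to 2009-01-28, the deadline is extended by 424 days to 2009-07-04.
None of the other events listed affects the running of the period under the stated rules.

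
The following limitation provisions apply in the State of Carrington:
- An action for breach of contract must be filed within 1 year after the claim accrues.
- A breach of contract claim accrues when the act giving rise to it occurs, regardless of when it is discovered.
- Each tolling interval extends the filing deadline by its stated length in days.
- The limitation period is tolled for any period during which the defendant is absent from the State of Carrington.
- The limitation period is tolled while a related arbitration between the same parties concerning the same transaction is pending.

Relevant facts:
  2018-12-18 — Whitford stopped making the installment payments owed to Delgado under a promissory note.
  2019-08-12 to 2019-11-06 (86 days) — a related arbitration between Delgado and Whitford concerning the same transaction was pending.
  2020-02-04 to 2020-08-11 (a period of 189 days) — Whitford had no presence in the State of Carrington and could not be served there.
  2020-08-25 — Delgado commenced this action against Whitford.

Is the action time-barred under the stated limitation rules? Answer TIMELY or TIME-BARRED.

TIMELY

The claim accrued on 2018-12-18, the date of the act.
Adding the 1 year base period to 2018-12-18 gives a deadline of 2019-12-18, before any tolling.
The period was tolled for 86 days by the pending related arbitration (2019-08-12 to 2019-11-06), pushing the deadline to 2020-03-13.
The period was tolled for 189 days by the defendant's absence from the jurisdiction (2020-02-04 to 2020-08-11), pushing the deadline to 2020-09-18.
The 2020-08-25 filing precedes the 2020-09-18 deadline; the claim is timely.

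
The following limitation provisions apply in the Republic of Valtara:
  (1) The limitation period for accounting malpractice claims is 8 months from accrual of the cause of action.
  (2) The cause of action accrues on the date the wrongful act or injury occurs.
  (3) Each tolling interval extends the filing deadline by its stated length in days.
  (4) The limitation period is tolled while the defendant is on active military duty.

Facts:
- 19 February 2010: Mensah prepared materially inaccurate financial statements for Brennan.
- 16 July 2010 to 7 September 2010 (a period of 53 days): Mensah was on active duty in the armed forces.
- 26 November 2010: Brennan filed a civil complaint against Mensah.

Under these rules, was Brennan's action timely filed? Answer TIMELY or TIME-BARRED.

The limitation period began to run on 19 February 2010.
The untolled deadline — 8 months after 19 February 2010 — is 19 October 2010.
Because the defendant's active military service ran from 16 July 2010 to 7 September 2010, the deadline is extended by 53 days to 11 December 2010.
Brennan filed on 26 November 2010, before the 11 December 2010 deadline, so the action is timely.

TIMELY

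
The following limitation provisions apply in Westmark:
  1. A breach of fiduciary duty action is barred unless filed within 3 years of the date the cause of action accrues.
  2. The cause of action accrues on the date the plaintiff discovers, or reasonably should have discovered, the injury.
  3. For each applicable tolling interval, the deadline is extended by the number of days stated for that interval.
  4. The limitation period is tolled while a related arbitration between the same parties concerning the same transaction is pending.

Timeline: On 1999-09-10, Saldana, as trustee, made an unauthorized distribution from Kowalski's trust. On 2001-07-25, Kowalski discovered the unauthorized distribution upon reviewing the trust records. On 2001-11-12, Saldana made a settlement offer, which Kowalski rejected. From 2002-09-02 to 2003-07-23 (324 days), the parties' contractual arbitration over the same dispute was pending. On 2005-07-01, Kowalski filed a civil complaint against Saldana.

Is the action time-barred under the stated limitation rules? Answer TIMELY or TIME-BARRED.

TIME-BARRED

Under the discovery rule, the claim accrued on 2001-07-25, when Kowalski discovered the injury — not on the 1999-09-10 date of the underlying act.
3 years from 2001-07-25 is 2004-07-25.
The pending related arbitration from 2002-09-02 to 2003-07-23 tolled the period for 324 days, extending the deadline to 2005-06-14.
Nothing else in the chronology tolls or restarts the period.
Filing on 2005-07-01 missed the 2005-06-14 deadline — the action is time-barred.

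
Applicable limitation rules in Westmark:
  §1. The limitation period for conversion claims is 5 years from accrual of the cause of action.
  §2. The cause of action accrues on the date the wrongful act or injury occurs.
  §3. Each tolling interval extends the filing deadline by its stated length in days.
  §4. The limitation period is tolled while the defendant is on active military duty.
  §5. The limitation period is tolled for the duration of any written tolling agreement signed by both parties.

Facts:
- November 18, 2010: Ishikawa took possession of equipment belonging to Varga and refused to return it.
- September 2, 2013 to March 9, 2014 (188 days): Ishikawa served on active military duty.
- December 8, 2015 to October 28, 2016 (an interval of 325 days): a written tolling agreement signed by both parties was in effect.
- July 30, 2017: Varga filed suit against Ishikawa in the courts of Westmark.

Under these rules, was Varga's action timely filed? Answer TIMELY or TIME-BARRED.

The claim accrued on November 18, 2010, when the wrongful act occurred.
5 years from November 18, 2010 is November 18, 2015.
The period was tolled for 188 days by the defendant's active military service (September 2, 2013 to March 9, 2014), pushing the deadline to May 24, 2016.
The written tolling agreement from December 8, 2015 to October 28, 2016 tolled the period for 325 days, extending the deadline to April 14, 2017.
Filing on July 30, 2017 missed the April 14, 2017 deadline — the action is time-barred.

TIME-BARRED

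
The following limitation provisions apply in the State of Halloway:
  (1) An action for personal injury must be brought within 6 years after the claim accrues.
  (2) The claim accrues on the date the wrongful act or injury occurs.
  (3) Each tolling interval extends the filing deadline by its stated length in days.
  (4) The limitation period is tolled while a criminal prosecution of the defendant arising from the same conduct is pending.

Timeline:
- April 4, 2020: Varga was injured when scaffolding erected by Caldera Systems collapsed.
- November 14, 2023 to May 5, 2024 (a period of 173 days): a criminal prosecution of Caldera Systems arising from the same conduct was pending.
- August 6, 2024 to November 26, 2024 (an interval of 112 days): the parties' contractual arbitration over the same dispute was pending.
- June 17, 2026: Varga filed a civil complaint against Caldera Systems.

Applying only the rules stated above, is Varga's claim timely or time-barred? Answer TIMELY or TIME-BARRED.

The limitation period began to run on April 4, 2020.
Adding the 6 years base period to April 4, 2020 gives a deadline of April 4, 2026, before any tolling.
The period was tolled for 173 days by the pending criminal prosecution (November 14, 2023 to May 5, 2024), pushing the deadline to September 24, 2026.
The pending related arbitration from August 6, 2024 to November 26, 2024 does not toll the period, because no stated rule makes a pending arbitration a tolling event.
Varga filed on June 17, 2026, before the September 24, 2026 deadline, so the action is timely.

TIMELY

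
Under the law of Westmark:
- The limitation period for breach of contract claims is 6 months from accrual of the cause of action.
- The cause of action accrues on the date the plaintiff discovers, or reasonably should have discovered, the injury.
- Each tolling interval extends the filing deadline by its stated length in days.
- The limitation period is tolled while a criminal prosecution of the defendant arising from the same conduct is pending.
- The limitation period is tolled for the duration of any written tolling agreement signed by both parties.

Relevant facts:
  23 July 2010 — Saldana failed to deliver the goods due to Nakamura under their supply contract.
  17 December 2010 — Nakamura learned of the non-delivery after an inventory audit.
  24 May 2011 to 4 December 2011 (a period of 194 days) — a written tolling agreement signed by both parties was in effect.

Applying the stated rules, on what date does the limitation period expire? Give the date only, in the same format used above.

28 December 2011

The claim did not accrue until Nakamura discovered the injury on 17 December 2010; the 23 July 2010 act date does not start the clock under the stated rule.
6 months from 17 December 2010 is 17 June 2011.
The period was tolled for 194 days by the written tolling agreement (24 May 2011 to 4 December 2011), pushing the deadline to 28 December 2011.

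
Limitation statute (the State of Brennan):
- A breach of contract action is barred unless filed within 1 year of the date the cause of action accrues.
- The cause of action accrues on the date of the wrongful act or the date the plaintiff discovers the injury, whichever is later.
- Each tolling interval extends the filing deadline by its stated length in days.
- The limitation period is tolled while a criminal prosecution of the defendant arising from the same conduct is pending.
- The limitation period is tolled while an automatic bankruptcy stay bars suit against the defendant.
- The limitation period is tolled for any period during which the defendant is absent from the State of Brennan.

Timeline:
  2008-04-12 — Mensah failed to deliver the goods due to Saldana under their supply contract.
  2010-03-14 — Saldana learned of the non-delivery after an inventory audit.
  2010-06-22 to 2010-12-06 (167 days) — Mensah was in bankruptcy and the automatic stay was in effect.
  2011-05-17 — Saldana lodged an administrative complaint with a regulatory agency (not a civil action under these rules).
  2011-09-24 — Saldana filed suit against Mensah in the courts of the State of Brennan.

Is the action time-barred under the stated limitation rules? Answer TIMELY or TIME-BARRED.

The claim accrued on 2010-03-14 — the later of the 2008-04-12 act and the 2010-03-14 discovery.
Adding the 1 year base period to 2010-03-14 gives a deadline of 2011-03-14, before any tolling.
The period was tolled for 167 days by the automatic bankruptcy stay (2010-06-22 to 2010-12-06), pushing the deadline to 2011-08-28.
The other events in the timeline have no effect on the limitation period under the stated rules.
Saldana filed on 2011-09-24, after the 2011-08-28 deadline, so the action is time-barred.

TIME-BARRED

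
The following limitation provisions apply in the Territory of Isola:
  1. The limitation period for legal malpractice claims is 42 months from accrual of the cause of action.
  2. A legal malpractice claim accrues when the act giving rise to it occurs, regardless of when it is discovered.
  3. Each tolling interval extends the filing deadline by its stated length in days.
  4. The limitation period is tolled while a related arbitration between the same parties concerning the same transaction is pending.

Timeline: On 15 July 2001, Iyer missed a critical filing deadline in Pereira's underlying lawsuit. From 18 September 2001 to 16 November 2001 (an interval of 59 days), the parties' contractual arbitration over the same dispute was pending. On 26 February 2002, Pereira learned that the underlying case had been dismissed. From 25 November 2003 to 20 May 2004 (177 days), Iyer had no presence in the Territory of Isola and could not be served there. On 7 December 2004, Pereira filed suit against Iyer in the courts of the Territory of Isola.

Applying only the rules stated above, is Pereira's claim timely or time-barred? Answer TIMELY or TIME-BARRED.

Because the rule ties accrual to occurrence, the claim accrued on 15 July 2001, not on the 26 February 2002 discovery date.
The untolled deadline — 42 months after 15 July 2001 — is 15 January 2005.
The pending related arbitration from 18 September 2001 to 16 November 2001 tolled the period for 59 days, extending the deadline to 15 March 2005.
No stated provision tolls the period for the defendant's absence, so the interval from 25 November 2003 to 20 May 2004 has no effect on the deadline.
Pereira filed on 7 December 2004, before the 15 March 2005 deadline, so the action is timely.

TIMELY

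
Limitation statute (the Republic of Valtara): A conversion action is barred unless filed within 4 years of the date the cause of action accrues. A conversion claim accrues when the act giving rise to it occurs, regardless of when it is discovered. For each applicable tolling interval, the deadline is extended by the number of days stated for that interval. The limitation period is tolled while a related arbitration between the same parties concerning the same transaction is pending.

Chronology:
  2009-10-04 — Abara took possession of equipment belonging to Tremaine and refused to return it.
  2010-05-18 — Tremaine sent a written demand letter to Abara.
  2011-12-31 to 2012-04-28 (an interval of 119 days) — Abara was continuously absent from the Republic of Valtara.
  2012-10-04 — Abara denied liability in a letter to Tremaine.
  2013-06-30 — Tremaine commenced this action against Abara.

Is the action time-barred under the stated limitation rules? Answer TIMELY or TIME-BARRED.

The cause of action accrued on 2009-10-04, the date of the act.
4 years from 2009-10-04 is 2013-10-04.
No stated provision tolls the period for the defendant's absence, so the interval from 2011-12-31 to 2012-04-28 has no effect on the deadline.
None of the other events listed affects the running of the period under the stated rules.
The 2013-06-30 filing precedes the 2013-10-04 deadline; the claim is timely.

TIMELY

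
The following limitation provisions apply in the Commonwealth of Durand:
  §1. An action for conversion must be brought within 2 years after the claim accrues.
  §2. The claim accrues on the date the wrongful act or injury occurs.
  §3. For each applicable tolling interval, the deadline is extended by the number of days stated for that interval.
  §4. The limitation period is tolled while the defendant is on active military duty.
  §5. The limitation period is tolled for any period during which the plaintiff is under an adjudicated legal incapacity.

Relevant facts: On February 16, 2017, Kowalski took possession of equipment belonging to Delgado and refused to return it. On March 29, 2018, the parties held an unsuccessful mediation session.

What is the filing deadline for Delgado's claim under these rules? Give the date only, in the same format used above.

February 16, 2019

The limitation period began to run on February 16, 2017.
2 years from February 16, 2017 is February 16, 2019.
Nothing else in the chronology tolls or restarts the period.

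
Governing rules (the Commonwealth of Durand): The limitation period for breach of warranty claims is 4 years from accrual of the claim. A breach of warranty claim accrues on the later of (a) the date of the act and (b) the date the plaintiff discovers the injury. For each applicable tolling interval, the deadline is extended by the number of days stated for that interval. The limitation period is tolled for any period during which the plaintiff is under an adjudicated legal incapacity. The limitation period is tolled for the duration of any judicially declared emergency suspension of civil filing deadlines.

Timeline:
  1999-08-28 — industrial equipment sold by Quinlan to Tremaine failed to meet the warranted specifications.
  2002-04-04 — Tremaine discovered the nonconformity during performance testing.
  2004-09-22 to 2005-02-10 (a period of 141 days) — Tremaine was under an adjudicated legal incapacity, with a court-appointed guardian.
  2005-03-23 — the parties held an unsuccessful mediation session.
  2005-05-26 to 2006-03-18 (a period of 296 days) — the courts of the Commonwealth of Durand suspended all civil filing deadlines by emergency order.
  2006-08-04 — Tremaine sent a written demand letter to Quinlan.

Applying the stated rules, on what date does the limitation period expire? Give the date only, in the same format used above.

The claim accrued on 2002-04-04 — the later of the 1999-08-28 act and the 2002-04-04 discovery.
4 years from 2002-04-04 is 2006-04-04.
The period was tolled for 141 days by the plaintiff's legal incapacity (2004-09-22 to 2005-02-10), pushing the deadline to 2006-08-23.
The period was tolled for 296 days by the emergency suspension of filing deadlines (2005-05-26 to 2006-03-18), pushing the deadline to 2007-06-15.
Nothing else in the chronology tolls or restarts the period.

2007-06-15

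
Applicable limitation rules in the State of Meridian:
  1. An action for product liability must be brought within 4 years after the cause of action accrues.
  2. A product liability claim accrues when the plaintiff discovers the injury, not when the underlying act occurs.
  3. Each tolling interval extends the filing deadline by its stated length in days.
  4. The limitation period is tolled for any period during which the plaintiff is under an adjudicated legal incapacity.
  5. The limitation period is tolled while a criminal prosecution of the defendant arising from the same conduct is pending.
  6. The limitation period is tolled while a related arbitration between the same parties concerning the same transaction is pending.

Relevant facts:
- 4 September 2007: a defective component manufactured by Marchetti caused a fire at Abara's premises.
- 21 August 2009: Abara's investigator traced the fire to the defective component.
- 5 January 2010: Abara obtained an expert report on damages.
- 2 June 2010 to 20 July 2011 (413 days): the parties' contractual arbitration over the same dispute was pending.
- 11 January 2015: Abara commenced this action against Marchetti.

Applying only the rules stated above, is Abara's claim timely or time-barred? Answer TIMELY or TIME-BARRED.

TIME-BARRED

Accrual is tied to discovery, so the period began on 21 August 2009 rather than on 4 September 2007 when the act occurred.
The untolled deadline — 4 years after 21 August 2009 — is 21 August 2013.
Because the pending related arbitration ran from 2 June 2010 to 20 July 2011, the deadline is extended by 413 days to 8 October 2014.
Nothing else in the chronology tolls or restarts the period.
Filing on 11 January 2015 missed the 8 October 2014 deadline — the action is time-barred.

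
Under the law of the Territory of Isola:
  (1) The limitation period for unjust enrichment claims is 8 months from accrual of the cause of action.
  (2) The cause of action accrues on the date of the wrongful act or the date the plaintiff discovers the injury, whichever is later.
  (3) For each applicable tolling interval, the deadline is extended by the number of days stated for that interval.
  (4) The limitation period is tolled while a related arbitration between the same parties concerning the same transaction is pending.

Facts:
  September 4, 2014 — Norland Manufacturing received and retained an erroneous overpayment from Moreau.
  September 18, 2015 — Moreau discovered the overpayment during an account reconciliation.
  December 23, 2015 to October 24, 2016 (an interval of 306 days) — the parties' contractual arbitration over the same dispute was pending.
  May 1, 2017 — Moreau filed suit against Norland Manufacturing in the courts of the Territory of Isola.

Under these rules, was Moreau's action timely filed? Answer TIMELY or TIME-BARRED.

TIME-BARRED

Taking the later of the act (September 4, 2014) and discovery (September 18, 2015), the claim accrued on September 18, 2015.
Adding the 8 months base period to September 18, 2015 gives a deadline of May 18, 2016, before any tolling.
The pending related arbitration from December 23, 2015 to October 24, 2016 tolled the period for 306 days, extending the deadline to March 20, 2017.
The May 1, 2017 filing falls after the March 20, 2017 deadline; the claim is time-barred.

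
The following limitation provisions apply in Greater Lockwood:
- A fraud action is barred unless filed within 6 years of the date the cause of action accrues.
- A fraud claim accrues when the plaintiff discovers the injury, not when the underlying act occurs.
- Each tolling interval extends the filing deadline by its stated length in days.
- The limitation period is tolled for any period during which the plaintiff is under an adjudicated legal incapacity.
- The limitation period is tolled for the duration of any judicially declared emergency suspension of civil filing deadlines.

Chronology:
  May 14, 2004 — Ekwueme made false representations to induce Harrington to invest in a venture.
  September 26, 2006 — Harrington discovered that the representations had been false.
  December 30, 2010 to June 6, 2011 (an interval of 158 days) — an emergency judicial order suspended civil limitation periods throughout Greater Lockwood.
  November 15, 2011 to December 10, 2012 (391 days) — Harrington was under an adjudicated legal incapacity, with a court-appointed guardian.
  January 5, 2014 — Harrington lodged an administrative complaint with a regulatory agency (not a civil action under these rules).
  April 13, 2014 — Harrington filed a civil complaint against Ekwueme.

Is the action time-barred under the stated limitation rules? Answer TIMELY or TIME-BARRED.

The claim did not accrue until Harrington discovered the injury on September 26, 2006; the May 14, 2004 act date does not start the clock under the stated rule.
Adding the 6 years base period to September 26, 2006 gives a deadline of September 26, 2012, before any tolling.
The emergency suspension of filing deadlines from December 30, 2010 to June 6, 2011 tolled the period for 158 days, extending the deadline to March 3, 2013.
The plaintiff's legal incapacity from November 15, 2011 to December 10, 2012 tolled the period for 391 days, extending the deadline to March 29, 2014.
The other events in the timeline have no effect on the limitation period under the stated rules.
Filing on April 13, 2014 missed the March 29, 2014 deadline — the action is time-barred.

TIME-BARRED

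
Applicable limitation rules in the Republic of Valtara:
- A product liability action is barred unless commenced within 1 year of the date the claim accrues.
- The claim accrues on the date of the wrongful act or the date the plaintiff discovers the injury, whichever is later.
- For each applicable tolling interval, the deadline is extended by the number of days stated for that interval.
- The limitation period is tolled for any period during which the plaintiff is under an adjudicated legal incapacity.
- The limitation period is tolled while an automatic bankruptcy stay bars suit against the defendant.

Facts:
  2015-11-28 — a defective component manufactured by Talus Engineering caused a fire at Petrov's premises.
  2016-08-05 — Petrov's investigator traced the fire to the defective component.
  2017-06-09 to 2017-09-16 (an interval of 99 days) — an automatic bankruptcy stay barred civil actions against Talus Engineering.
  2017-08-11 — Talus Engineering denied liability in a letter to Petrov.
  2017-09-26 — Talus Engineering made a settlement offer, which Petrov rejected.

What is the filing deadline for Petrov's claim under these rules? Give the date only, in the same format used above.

2017-11-12

The claim accrued on 2016-08-05 — the later of the 2015-11-28 act and the 2016-08-05 discovery.
1 year from 2016-08-05 is 2017-08-05.
The automatic bankruptcy stay from 2017-06-09 to 2017-09-16 tolled the period for 99 days, extending the deadline to 2017-11-12.
The other events in the timeline have no effect on the limitation period under the stated rules.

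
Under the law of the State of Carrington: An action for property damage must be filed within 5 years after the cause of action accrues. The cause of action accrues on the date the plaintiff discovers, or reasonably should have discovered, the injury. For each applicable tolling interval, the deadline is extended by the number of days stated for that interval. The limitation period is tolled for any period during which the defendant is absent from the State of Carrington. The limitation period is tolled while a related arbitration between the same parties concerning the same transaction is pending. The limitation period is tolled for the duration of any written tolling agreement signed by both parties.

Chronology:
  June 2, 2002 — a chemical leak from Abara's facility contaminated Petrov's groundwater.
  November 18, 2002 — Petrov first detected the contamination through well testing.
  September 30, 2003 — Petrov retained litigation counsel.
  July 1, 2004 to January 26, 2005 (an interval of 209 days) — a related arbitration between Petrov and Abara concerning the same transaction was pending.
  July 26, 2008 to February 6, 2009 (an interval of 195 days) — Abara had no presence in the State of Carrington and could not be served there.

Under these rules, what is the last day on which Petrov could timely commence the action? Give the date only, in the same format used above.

Accrual is tied to discovery, so the period began on November 18, 2002 rather than on June 2, 2002 when the act occurred.
Adding the 5 years base period to November 18, 2002 gives a deadline of November 18, 2007, before any tolling.
Because the pending related arbitration ran from July 1, 2004 to January 26, 2005, the deadline is extended by 209 days to June 14, 2008.
By the time the defendant's absence from the jurisdiction began on July 26, 2008, the limitation period had already expired on June 14, 2008; that interval cannot revive it.
The other events in the timeline have no effect on the limitation period under the stated rules.

June 14, 2008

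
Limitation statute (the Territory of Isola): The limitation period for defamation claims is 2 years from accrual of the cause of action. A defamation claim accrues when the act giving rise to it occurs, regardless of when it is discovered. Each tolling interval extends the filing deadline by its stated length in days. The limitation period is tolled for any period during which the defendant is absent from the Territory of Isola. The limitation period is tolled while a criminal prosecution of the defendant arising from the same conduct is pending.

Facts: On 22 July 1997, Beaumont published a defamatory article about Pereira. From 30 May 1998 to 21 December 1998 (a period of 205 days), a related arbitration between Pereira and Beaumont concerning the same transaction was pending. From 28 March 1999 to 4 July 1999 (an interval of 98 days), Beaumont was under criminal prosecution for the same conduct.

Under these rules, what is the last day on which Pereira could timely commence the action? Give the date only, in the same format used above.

28 October 1999

The claim accrued on 22 July 1997, when the wrongful act occurred.
Adding the 2 years base period to 22 July 1997 gives a deadline of 22 July 1999, before any tolling.
Because the pending criminal prosecution ran from 28 March 1999 to 4 July 1999, the deadline is extended by 98 days to 28 October 1999.
No stated provision tolls the period for a pending arbitration, so the interval from 30 May 1998 to 21 December 1998 has no effect on the deadline.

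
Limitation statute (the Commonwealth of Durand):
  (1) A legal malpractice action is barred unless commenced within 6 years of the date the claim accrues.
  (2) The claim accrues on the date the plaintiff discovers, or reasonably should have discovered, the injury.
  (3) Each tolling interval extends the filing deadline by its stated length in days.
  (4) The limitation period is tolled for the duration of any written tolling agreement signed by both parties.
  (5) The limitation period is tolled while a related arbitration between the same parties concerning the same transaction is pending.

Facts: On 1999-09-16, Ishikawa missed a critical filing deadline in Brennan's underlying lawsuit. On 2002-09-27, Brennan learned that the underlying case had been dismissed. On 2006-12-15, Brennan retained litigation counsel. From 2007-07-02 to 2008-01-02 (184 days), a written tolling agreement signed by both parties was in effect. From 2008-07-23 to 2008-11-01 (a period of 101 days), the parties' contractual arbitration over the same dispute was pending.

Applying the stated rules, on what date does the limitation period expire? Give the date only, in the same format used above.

2009-07-09

Under the discovery rule, the claim accrued on 2002-09-27, when Brennan discovered the injury — not on the 1999-09-16 date of the underlying act.
The untolled deadline — 6 years after 2002-09-27 — is 2008-09-27.
Because the written tolling agreement ran from 2007-07-02 to 2008-01-02, the deadline is extended by 184 days to 2009-03-30.
The pending related arbitration from 2008-07-23 to 2008-11-01 tolled the period for 101 days, extending the deadline to 2009-07-09.
The other events in the timeline have no effect on the limitation period under the stated rules.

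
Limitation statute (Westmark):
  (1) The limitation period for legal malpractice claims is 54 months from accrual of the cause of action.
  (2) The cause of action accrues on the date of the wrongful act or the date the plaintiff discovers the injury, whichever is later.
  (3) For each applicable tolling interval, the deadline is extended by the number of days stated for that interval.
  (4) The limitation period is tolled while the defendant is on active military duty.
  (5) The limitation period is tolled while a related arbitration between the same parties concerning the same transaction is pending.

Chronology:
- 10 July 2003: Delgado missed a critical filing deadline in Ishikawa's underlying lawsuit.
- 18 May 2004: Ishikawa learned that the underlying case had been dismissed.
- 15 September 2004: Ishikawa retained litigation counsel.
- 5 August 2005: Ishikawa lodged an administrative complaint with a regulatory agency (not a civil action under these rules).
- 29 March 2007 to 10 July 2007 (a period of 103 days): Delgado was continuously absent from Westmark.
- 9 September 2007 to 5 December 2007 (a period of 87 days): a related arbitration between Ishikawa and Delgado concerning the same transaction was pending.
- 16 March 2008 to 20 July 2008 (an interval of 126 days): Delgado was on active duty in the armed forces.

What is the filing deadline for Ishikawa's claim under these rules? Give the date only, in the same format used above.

Taking the later of the act (10 July 2003) and discovery (18 May 2004), the claim accrued on 18 May 2004.
54 months from 18 May 2004 is 18 November 2008.
The pending related arbitration from 9 September 2007 to 5 December 2007 tolled the period for 87 days, extending the deadline to 13 February 2009.
The period was tolled for 126 days by the defendant's active military service (16 March 2008 to 20 July 2008), pushing the deadline to 19 June 2009.
The defendant's absence from the jurisdiction from 29 March 2007 to 10 July 2007 does not toll the period, because no stated rule makes the defendant's absence a tolling event.
Nothing else in the chronology tolls or restarts the period.

19 June 2009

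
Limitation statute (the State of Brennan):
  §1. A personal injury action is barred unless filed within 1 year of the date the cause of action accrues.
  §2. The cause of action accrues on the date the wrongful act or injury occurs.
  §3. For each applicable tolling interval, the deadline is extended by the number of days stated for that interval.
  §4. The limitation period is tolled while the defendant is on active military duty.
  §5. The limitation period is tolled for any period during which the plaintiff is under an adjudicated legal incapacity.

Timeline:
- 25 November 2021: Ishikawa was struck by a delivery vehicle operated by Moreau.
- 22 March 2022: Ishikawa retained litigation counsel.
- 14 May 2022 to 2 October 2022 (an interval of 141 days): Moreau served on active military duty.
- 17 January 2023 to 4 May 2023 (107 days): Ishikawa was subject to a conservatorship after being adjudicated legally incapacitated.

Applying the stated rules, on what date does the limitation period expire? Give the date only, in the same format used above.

The cause of action accrued on 25 November 2021, the date of the act.
The untolled deadline — 1 year after 25 November 2021 — is 25 November 2022.
The period was tolled for 141 days by the defendant's active military service (14 May 2022 to 2 October 2022), pushing the deadline to 15 April 2023.
The period was tolled for 107 days by the plaintiff's legal incapacity (17 January 2023 to 4 May 2023), pushing the deadline to 31 July 2023.
The other events in the timeline have no effect on the limitation period under the stated rules.

31 July 2023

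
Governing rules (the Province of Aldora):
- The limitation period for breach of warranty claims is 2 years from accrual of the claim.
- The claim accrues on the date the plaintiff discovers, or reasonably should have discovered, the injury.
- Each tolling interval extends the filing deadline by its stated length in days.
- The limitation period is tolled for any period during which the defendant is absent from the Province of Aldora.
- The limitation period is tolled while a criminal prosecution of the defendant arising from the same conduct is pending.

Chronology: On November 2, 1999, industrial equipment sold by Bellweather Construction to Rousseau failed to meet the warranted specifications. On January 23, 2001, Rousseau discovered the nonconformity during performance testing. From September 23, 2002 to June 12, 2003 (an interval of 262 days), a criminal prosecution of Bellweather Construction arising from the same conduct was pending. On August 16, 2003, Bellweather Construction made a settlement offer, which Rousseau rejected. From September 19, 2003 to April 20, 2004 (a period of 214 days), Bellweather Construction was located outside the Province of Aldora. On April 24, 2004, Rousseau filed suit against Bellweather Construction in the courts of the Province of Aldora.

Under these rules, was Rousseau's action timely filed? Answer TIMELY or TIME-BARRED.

TIMELY

Under the discovery rule, the claim accrued on January 23, 2001, when Rousseau discovered the injury — not on the November 2, 1999 date of the underlying act.
2 years from January 23, 2001 is January 23, 2003.
Because the pending criminal prosecution ran from September 23, 2002 to June 12, 2003, the deadline is extended by 262 days to October 12, 2003.
The period was tolled for 214 days by the defendant's absence from the jurisdiction (September 19, 2003 to April 20, 2004), pushing the deadline to May 13, 2004.
Nothing else in the chronology tolls or restarts the period.
The April 24, 2004 filing precedes the May 13, 2004 deadline; the claim is timely.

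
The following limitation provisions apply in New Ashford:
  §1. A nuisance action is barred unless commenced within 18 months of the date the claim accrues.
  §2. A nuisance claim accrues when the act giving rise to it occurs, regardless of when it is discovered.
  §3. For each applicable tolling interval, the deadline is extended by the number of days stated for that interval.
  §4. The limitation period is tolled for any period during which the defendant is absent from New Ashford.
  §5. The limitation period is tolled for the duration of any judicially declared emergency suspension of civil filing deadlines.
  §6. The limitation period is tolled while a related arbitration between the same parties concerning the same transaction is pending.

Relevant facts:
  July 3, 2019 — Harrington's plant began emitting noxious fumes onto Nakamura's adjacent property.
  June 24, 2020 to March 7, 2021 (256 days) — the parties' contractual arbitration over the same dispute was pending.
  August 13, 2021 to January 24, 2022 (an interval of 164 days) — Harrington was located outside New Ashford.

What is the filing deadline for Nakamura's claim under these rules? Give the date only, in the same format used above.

February 27, 2022

The limitation period began to run on July 3, 2019.
Adding the 18 months base period to July 3, 2019 gives a deadline of January 3, 2021, before any tolling.
Because the pending related arbitration ran from June 24, 2020 to March 7, 2021, the deadline is extended by 256 days to September 16, 2021.
Because the defendant's absence from the jurisdiction ran from August 13, 2021 to January 24, 2022, the deadline is extended by 164 days to February 27, 2022.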